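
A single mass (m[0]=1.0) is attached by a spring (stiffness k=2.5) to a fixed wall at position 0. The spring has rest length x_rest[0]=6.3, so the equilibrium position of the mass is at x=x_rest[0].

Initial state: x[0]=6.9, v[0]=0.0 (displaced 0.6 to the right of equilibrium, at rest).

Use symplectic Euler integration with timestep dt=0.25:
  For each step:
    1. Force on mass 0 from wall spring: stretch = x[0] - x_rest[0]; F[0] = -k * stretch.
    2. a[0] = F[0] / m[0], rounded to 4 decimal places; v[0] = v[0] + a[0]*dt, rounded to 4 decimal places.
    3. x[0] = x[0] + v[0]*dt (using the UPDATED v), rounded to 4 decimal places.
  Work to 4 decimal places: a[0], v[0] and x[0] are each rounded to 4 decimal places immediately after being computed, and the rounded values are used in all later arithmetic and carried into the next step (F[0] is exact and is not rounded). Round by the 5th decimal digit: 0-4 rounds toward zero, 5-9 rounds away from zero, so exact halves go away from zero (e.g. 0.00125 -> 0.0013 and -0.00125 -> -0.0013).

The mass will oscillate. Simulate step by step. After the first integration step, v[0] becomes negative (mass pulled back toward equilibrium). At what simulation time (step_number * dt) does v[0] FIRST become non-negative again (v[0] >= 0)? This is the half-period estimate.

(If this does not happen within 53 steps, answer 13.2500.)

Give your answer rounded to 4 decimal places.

Step 0: x=[6.9000] v=[0.0000]
Step 1: x=[6.8063] v=[-0.3750]
Step 2: x=[6.6334] v=[-0.6915]
Step 3: x=[6.4084] v=[-0.8999]
Step 4: x=[6.1665] v=[-0.9677]
Step 5: x=[5.9454] v=[-0.8843]
Step 6: x=[5.7797] v=[-0.6627]
Step 7: x=[5.6953] v=[-0.3375]
Step 8: x=[5.7054] v=[0.0405]
First v>=0 after going negative at step 8, time=2.0000

Answer: 2.0000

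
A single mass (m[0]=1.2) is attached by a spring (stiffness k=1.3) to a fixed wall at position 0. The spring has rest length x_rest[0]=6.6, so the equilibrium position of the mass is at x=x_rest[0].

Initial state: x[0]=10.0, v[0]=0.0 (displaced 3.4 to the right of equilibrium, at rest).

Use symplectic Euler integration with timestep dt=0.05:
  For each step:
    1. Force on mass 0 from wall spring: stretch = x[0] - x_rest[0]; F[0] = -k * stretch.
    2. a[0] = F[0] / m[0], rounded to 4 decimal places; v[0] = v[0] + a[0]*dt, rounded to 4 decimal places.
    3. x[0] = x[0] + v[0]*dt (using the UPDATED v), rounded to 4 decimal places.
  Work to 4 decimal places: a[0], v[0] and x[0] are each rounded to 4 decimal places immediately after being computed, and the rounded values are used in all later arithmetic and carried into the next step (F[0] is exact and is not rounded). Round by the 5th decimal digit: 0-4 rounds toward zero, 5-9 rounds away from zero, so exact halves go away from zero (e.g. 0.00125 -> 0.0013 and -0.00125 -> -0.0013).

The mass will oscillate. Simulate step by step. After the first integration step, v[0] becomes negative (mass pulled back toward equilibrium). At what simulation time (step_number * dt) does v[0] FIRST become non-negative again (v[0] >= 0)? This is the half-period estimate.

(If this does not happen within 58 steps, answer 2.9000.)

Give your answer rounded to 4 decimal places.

Answer: 2.9000

Derivation:
Step 0: x=[10.0000] v=[0.0000]
Step 1: x=[9.9908] v=[-0.1842]
Step 2: x=[9.9724] v=[-0.3679]
Step 3: x=[9.9449] v=[-0.5506]
Step 4: x=[9.9083] v=[-0.7318]
Step 5: x=[9.8628] v=[-0.9110]
Step 6: x=[9.8084] v=[-1.0877]
Step 7: x=[9.7453] v=[-1.2615]
Step 8: x=[9.6737] v=[-1.4319]
Step 9: x=[9.5938] v=[-1.5984]
Step 10: x=[9.5058] v=[-1.7606]
Step 11: x=[9.4099] v=[-1.9180]
Step 12: x=[9.3064] v=[-2.0702]
Step 13: x=[9.1956] v=[-2.2168]
Step 14: x=[9.0777] v=[-2.3574]
Step 15: x=[8.9531] v=[-2.4916]
Step 16: x=[8.8221] v=[-2.6191]
Step 17: x=[8.6851] v=[-2.7395]
Step 18: x=[8.5425] v=[-2.8524]
Step 19: x=[8.3946] v=[-2.9576]
Step 20: x=[8.2419] v=[-3.0548]
Step 21: x=[8.0847] v=[-3.1437]
Step 22: x=[7.9235] v=[-3.2241]
Step 23: x=[7.7587] v=[-3.2958]
Step 24: x=[7.5908] v=[-3.3586]
Step 25: x=[7.4202] v=[-3.4123]
Step 26: x=[7.2474] v=[-3.4567]
Step 27: x=[7.0728] v=[-3.4918]
Step 28: x=[6.8969] v=[-3.5174]
Step 29: x=[6.7202] v=[-3.5335]
Step 30: x=[6.5432] v=[-3.5400]
Step 31: x=[6.3664] v=[-3.5369]
Step 32: x=[6.1902] v=[-3.5242]
Step 33: x=[6.0151] v=[-3.5020]
Step 34: x=[5.8416] v=[-3.4703]
Step 35: x=[5.6701] v=[-3.4292]
Step 36: x=[5.5012] v=[-3.3788]
Step 37: x=[5.3352] v=[-3.3193]
Step 38: x=[5.1727] v=[-3.2508]
Step 39: x=[5.0140] v=[-3.1735]
Step 40: x=[4.8596] v=[-3.0876]
Step 41: x=[4.7099] v=[-2.9933]
Step 42: x=[4.5654] v=[-2.8909]
Step 43: x=[4.4264] v=[-2.7807]
Step 44: x=[4.2933] v=[-2.6630]
Step 45: x=[4.1664] v=[-2.5381]
Step 46: x=[4.0461] v=[-2.4063]
Step 47: x=[3.9327] v=[-2.2680]
Step 48: x=[3.8265] v=[-2.1235]
Step 49: x=[3.7278] v=[-1.9733]
Step 50: x=[3.6369] v=[-1.8177]
Step 51: x=[3.5540] v=[-1.6572]
Step 52: x=[3.4794] v=[-1.4922]
Step 53: x=[3.4132] v=[-1.3232]
Step 54: x=[3.3557] v=[-1.1506]
Step 55: x=[3.3070] v=[-0.9749]
Step 56: x=[3.2672] v=[-0.7965]
Step 57: x=[3.2364] v=[-0.6160]
Step 58: x=[3.2147] v=[-0.4338]
v[0] did not become non-negative within 58 steps; using fallback time=2.9000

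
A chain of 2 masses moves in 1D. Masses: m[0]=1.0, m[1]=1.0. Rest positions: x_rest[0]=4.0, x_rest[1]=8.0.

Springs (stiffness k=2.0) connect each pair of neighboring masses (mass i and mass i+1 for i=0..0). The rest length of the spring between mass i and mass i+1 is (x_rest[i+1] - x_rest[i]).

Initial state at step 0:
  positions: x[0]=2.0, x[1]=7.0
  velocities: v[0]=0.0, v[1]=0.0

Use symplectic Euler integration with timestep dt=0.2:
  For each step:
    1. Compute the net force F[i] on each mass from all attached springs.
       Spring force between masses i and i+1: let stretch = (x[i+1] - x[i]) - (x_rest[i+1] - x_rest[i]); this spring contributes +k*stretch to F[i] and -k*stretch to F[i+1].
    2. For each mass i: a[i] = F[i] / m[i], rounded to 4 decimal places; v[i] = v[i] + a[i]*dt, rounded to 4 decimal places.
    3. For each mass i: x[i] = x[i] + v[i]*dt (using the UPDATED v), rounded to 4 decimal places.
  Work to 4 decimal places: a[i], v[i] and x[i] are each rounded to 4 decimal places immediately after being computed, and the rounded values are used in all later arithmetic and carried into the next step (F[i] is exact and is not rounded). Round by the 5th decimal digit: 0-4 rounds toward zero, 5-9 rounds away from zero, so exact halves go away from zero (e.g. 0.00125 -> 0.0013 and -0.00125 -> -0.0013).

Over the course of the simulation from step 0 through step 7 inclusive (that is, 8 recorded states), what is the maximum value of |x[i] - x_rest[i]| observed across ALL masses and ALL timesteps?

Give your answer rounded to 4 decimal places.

Answer: 2.0065

Derivation:
Step 0: x=[2.0000 7.0000] v=[0.0000 0.0000]
Step 1: x=[2.0800 6.9200] v=[0.4000 -0.4000]
Step 2: x=[2.2272 6.7728] v=[0.7360 -0.7360]
Step 3: x=[2.4180 6.5820] v=[0.9542 -0.9542]
Step 4: x=[2.6220 6.3780] v=[1.0198 -1.0198]
Step 5: x=[2.8064 6.1936] v=[0.9222 -0.9222]
Step 6: x=[2.9418 6.0582] v=[0.6771 -0.6771]
Step 7: x=[3.0065 5.9935] v=[0.3237 -0.3237]
Max displacement = 2.0065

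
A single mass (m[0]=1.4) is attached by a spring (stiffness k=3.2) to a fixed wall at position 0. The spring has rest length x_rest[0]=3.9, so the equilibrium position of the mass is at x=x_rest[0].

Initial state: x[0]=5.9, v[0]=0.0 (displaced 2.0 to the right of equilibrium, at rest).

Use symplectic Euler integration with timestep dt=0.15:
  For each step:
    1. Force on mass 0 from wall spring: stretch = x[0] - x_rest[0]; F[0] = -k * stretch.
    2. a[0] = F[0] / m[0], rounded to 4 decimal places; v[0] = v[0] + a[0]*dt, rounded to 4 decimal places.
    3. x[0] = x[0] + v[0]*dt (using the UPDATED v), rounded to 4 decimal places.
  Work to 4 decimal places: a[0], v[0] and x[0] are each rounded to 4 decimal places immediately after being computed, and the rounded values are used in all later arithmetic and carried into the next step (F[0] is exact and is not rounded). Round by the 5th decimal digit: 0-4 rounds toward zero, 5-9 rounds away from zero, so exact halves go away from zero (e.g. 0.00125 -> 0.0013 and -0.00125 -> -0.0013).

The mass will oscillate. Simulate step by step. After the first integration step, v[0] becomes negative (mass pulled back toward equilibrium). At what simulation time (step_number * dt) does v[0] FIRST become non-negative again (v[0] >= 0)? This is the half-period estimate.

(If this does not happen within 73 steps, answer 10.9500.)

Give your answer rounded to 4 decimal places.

Answer: 2.1000

Derivation:
Step 0: x=[5.9000] v=[0.0000]
Step 1: x=[5.7971] v=[-0.6857]
Step 2: x=[5.5967] v=[-1.3361]
Step 3: x=[5.3090] v=[-1.9178]
Step 4: x=[4.9489] v=[-2.4009]
Step 5: x=[4.5348] v=[-2.7605]
Step 6: x=[4.0881] v=[-2.9782]
Step 7: x=[3.6317] v=[-3.0427]
Step 8: x=[3.1891] v=[-2.9507]
Step 9: x=[2.7831] v=[-2.7070]
Step 10: x=[2.4345] v=[-2.3241]
Step 11: x=[2.1613] v=[-1.8216]
Step 12: x=[1.9775] v=[-1.2255]
Step 13: x=[1.8925] v=[-0.5664]
Step 14: x=[1.9108] v=[0.1219]
First v>=0 after going negative at step 14, time=2.1000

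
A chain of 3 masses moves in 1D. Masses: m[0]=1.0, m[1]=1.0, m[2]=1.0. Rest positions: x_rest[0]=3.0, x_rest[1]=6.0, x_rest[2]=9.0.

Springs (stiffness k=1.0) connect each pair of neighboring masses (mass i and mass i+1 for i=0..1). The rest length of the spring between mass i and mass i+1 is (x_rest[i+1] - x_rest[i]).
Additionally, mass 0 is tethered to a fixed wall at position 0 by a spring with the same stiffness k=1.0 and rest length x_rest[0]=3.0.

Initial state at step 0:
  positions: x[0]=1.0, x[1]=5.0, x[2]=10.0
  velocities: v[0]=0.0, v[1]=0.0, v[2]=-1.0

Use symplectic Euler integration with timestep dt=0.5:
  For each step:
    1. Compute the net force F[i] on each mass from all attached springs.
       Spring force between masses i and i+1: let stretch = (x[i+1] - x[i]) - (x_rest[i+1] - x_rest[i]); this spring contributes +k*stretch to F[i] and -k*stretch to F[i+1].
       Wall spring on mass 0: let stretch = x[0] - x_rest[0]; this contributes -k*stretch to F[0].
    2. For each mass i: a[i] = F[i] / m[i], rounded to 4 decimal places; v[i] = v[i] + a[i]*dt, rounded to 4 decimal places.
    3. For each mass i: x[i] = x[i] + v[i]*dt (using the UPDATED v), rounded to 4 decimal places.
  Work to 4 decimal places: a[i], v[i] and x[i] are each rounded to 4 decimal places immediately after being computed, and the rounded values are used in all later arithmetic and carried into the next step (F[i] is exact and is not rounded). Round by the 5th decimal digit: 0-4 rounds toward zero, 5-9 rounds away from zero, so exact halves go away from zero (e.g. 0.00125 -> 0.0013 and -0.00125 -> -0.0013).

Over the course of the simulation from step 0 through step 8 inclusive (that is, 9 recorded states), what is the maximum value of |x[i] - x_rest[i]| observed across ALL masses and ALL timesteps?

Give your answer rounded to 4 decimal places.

Step 0: x=[1.0000 5.0000 10.0000] v=[0.0000 0.0000 -1.0000]
Step 1: x=[1.7500 5.2500 9.0000] v=[1.5000 0.5000 -2.0000]
Step 2: x=[2.9375 5.5625 7.8125] v=[2.3750 0.6250 -2.3750]
Step 3: x=[4.0469 5.7813 6.8125] v=[2.2188 0.4375 -2.0000]
Step 4: x=[4.5782 5.8243 6.3047] v=[1.0626 0.0859 -1.0156]
Step 5: x=[4.2765 5.6758 6.4268] v=[-0.6035 -0.2970 0.2442]
Step 6: x=[3.2555 5.3652 7.1112] v=[-2.0421 -0.6212 1.3687]
Step 7: x=[1.9480 4.9637 8.1091] v=[-2.6150 -0.8031 1.9957]
Step 8: x=[0.9074 4.5946 9.0706] v=[-2.0812 -0.7383 1.9230]
Max displacement = 2.6953

Answer: 2.6953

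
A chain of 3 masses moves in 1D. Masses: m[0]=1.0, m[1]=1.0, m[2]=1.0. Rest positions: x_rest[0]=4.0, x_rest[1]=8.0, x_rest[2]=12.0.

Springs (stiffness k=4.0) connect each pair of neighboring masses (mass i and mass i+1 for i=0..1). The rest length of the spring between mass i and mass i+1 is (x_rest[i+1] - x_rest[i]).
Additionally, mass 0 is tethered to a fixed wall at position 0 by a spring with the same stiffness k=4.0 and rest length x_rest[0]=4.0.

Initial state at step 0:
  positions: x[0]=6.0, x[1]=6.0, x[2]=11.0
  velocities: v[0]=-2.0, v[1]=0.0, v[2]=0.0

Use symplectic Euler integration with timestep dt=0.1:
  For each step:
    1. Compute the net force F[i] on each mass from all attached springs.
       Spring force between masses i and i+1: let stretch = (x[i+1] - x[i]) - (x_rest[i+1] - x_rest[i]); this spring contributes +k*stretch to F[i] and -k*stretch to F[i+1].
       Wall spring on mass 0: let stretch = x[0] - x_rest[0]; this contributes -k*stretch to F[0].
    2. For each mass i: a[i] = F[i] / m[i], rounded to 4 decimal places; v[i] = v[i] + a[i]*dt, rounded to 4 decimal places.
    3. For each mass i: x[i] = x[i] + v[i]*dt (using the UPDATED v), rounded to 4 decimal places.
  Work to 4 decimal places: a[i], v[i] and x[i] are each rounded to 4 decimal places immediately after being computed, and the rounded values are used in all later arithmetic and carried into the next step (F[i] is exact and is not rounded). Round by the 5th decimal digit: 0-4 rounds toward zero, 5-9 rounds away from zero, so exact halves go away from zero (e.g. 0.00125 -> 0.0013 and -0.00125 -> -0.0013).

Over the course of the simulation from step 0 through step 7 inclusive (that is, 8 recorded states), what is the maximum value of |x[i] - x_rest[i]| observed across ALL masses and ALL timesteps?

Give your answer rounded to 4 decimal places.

Answer: 2.5997

Derivation:
Step 0: x=[6.0000 6.0000 11.0000] v=[-2.0000 0.0000 0.0000]
Step 1: x=[5.5600 6.2000 10.9600] v=[-4.4000 2.0000 -0.4000]
Step 2: x=[4.9232 6.5648 10.8896] v=[-6.3680 3.6480 -0.7040]
Step 3: x=[4.1551 7.0369 10.8062] v=[-7.6806 4.7213 -0.8339]
Step 4: x=[3.3361 7.5445 10.7320] v=[-8.1899 5.0763 -0.7416]
Step 5: x=[2.5520 8.0113 10.6903] v=[-7.8410 4.6679 -0.4166]
Step 6: x=[1.8842 8.3669 10.7015] v=[-6.6781 3.5558 0.1118]
Step 7: x=[1.4003 8.5566 10.7793] v=[-4.8387 1.8966 0.7780]
Max displacement = 2.5997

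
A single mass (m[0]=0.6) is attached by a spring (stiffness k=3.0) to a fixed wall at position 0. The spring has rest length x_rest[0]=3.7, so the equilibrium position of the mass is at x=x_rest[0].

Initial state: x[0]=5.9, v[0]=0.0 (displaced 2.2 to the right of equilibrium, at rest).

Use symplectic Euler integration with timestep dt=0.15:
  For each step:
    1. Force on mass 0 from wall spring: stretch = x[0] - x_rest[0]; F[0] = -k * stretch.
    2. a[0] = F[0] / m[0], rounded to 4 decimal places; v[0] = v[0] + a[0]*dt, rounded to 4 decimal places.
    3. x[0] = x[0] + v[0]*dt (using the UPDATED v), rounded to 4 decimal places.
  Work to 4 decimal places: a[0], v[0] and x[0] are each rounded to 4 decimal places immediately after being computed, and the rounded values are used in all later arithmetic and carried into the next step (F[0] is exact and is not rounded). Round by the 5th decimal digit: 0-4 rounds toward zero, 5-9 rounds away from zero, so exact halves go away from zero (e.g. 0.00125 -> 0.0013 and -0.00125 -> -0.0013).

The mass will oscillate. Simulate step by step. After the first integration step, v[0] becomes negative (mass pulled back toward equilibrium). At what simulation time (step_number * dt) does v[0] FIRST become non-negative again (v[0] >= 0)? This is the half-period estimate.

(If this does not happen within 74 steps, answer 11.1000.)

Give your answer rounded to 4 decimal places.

Step 0: x=[5.9000] v=[0.0000]
Step 1: x=[5.6525] v=[-1.6500]
Step 2: x=[5.1853] v=[-3.1144]
Step 3: x=[4.5510] v=[-4.2284]
Step 4: x=[3.8210] v=[-4.8667]
Step 5: x=[3.0774] v=[-4.9575]
Step 6: x=[2.4038] v=[-4.4906]
Step 7: x=[1.8760] v=[-3.5185]
Step 8: x=[1.5534] v=[-2.1505]
Step 9: x=[1.4723] v=[-0.5406]
Step 10: x=[1.6418] v=[1.1302]
First v>=0 after going negative at step 10, time=1.5000

Answer: 1.5000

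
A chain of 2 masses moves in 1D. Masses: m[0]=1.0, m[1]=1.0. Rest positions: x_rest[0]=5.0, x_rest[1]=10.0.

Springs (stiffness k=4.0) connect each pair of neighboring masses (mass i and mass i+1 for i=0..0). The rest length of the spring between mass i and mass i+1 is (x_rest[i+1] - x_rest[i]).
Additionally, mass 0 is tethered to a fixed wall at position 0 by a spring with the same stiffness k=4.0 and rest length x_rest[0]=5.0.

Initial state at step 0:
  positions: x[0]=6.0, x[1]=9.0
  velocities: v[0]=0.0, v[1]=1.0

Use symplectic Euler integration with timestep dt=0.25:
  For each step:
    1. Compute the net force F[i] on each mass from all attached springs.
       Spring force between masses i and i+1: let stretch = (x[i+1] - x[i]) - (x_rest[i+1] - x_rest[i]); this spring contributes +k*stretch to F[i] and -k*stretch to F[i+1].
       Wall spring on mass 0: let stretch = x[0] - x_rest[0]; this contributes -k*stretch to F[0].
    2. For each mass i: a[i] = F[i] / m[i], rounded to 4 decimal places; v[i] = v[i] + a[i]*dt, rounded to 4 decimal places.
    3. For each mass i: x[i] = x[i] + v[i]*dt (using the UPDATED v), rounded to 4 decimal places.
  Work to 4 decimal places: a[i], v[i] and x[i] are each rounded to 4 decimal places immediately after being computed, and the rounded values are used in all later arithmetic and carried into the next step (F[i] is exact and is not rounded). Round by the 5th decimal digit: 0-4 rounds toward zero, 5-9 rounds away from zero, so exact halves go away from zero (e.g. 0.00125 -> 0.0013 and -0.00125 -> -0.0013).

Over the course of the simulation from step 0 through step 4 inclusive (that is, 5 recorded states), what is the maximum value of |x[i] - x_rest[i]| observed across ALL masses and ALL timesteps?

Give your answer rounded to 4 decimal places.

Step 0: x=[6.0000 9.0000] v=[0.0000 1.0000]
Step 1: x=[5.2500 9.7500] v=[-3.0000 3.0000]
Step 2: x=[4.3125 10.6250] v=[-3.7500 3.5000]
Step 3: x=[3.8750 11.1719] v=[-1.7500 2.1875]
Step 4: x=[4.2930 11.1446] v=[1.6719 -0.1094]
Max displacement = 1.1719

Answer: 1.1719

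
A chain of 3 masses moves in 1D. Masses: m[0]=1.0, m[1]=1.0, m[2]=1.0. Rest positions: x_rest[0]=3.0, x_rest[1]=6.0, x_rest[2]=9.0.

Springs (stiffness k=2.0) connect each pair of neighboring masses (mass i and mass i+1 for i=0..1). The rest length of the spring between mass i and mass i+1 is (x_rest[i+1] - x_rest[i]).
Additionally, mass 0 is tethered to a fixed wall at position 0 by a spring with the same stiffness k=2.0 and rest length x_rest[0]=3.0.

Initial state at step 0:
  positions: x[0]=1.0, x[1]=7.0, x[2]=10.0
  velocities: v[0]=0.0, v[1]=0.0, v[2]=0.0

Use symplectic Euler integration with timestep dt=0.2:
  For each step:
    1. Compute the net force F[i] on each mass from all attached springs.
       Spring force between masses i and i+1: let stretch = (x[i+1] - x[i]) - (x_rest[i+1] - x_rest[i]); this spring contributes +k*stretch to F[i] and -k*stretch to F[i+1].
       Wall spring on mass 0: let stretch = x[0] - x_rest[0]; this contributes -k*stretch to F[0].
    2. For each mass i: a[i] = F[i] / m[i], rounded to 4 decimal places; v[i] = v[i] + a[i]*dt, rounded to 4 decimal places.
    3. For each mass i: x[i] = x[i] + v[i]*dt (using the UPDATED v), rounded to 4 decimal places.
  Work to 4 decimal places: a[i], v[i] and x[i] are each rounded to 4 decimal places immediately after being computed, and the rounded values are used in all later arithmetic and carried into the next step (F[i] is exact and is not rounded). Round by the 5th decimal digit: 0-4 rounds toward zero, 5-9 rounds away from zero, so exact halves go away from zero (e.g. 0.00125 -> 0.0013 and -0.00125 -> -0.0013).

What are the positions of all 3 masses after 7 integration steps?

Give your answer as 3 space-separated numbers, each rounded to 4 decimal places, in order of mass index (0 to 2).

Step 0: x=[1.0000 7.0000 10.0000] v=[0.0000 0.0000 0.0000]
Step 1: x=[1.4000 6.7600 10.0000] v=[2.0000 -1.2000 0.0000]
Step 2: x=[2.1168 6.3504 9.9808] v=[3.5840 -2.0480 -0.0960]
Step 3: x=[3.0029 5.8925 9.9112] v=[4.4307 -2.2893 -0.3482]
Step 4: x=[3.8800 5.5250 9.7601] v=[4.3854 -1.8377 -0.7557]
Step 5: x=[4.5783 5.3647 9.5102] v=[3.4914 -0.8017 -1.2497]
Step 6: x=[4.9732 5.4731 9.1686] v=[1.9746 0.5419 -1.7079]
Step 7: x=[5.0103 5.8371 8.7714] v=[0.1853 1.8201 -1.9861]

Answer: 5.0103 5.8371 8.7714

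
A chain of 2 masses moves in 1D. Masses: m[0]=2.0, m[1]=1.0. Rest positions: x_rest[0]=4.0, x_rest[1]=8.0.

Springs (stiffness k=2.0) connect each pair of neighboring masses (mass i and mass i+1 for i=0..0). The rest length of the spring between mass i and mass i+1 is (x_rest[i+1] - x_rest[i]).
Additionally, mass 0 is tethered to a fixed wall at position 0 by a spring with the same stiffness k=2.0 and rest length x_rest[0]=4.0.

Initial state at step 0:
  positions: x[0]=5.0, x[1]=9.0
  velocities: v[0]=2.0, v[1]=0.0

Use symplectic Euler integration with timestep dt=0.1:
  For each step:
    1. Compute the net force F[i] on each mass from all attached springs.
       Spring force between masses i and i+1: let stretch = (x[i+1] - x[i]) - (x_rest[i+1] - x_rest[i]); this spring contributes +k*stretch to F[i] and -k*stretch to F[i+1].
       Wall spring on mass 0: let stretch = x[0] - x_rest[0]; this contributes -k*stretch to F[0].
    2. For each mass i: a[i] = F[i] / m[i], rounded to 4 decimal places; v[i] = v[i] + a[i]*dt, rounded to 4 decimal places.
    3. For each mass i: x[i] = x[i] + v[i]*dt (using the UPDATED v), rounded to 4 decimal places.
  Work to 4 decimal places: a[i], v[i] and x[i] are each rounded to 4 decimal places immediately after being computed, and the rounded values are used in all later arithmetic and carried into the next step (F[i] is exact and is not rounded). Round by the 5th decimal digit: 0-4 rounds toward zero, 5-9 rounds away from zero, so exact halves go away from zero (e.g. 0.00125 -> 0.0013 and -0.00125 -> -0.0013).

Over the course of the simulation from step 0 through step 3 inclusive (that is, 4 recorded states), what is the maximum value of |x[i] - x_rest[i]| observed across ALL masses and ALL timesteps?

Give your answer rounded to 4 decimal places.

Answer: 1.5251

Derivation:
Step 0: x=[5.0000 9.0000] v=[2.0000 0.0000]
Step 1: x=[5.1900 9.0000] v=[1.9000 0.0000]
Step 2: x=[5.3662 9.0038] v=[1.7620 0.0380]
Step 3: x=[5.5251 9.0149] v=[1.5891 0.1105]
Max displacement = 1.5251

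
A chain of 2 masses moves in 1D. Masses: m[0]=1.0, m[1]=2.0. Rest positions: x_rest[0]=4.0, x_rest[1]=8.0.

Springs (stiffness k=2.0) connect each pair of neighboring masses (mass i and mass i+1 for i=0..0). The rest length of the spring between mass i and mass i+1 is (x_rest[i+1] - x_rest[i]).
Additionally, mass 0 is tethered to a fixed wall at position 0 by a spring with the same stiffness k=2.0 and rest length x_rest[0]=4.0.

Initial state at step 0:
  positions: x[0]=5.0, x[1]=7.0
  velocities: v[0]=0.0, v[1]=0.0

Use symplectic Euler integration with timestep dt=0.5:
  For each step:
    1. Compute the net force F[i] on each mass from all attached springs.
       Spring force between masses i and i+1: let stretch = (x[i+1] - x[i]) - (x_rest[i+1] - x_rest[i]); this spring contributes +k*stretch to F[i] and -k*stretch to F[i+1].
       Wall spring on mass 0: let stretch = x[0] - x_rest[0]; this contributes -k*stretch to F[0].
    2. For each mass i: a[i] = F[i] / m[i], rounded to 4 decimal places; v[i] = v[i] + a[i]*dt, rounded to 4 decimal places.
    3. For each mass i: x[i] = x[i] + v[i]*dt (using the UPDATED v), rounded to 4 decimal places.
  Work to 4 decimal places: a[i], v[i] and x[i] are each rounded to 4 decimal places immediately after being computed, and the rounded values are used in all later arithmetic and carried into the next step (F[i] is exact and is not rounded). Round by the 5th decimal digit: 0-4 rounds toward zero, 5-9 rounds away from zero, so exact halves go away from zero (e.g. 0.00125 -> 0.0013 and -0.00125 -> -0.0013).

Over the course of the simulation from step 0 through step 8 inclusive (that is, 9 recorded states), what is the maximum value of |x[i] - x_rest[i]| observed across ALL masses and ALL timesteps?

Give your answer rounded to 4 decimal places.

Answer: 1.7500

Derivation:
Step 0: x=[5.0000 7.0000] v=[0.0000 0.0000]
Step 1: x=[3.5000 7.5000] v=[-3.0000 1.0000]
Step 2: x=[2.2500 8.0000] v=[-2.5000 1.0000]
Step 3: x=[2.7500 8.0625] v=[1.0000 0.1250]
Step 4: x=[4.5313 7.7969] v=[3.5625 -0.5313]
Step 5: x=[5.6797 7.7149] v=[2.2968 -0.1641]
Step 6: x=[5.0059 8.1241] v=[-1.3477 0.8183]
Step 7: x=[3.3882 8.7537] v=[-3.2354 1.2592]
Step 8: x=[2.7592 9.0420] v=[-1.2581 0.5765]
Max displacement = 1.7500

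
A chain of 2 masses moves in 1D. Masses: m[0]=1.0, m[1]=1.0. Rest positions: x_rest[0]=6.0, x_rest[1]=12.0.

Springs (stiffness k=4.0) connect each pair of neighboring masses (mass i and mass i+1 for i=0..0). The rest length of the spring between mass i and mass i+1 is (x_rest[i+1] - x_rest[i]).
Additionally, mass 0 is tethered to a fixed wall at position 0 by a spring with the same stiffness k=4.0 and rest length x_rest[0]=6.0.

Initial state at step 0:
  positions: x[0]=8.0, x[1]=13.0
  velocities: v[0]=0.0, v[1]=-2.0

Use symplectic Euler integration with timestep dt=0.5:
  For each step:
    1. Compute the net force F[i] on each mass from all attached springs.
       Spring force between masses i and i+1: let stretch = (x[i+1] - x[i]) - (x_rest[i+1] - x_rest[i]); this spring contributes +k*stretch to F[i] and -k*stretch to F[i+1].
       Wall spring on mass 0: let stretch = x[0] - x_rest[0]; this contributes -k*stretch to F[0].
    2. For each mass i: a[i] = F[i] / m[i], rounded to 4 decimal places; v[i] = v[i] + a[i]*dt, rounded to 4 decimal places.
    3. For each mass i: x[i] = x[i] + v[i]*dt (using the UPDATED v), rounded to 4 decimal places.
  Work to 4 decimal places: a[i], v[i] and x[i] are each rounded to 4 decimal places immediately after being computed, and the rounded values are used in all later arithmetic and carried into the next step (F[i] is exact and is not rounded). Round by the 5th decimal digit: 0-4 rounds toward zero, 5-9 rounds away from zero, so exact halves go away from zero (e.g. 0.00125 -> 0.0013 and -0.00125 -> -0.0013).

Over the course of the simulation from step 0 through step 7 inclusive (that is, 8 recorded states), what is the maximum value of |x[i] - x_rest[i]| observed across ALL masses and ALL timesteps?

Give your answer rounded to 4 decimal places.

Step 0: x=[8.0000 13.0000] v=[0.0000 -2.0000]
Step 1: x=[5.0000 13.0000] v=[-6.0000 0.0000]
Step 2: x=[5.0000 11.0000] v=[0.0000 -4.0000]
Step 3: x=[6.0000 9.0000] v=[2.0000 -4.0000]
Step 4: x=[4.0000 10.0000] v=[-4.0000 2.0000]
Step 5: x=[4.0000 11.0000] v=[0.0000 2.0000]
Step 6: x=[7.0000 11.0000] v=[6.0000 0.0000]
Step 7: x=[7.0000 13.0000] v=[0.0000 4.0000]
Max displacement = 3.0000

Answer: 3.0000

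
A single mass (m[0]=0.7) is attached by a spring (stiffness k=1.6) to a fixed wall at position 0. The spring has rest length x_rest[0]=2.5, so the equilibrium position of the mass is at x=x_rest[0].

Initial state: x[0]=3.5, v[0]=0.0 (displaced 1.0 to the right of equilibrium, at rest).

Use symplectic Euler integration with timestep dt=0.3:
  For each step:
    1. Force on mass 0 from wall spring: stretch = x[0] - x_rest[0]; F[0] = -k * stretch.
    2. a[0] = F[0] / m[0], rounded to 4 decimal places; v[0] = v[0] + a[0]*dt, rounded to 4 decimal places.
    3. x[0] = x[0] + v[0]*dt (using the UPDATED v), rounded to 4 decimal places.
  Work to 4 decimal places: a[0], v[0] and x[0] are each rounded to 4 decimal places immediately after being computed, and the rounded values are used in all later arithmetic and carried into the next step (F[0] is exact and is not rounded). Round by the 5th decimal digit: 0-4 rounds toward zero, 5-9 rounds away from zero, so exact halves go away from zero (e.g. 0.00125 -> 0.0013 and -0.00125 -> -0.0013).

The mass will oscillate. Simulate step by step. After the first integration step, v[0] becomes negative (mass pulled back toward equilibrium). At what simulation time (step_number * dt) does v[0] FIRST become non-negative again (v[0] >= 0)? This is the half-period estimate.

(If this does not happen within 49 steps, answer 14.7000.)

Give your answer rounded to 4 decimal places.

Step 0: x=[3.5000] v=[0.0000]
Step 1: x=[3.2943] v=[-0.6857]
Step 2: x=[2.9252] v=[-1.2304]
Step 3: x=[2.4686] v=[-1.5220]
Step 4: x=[2.0185] v=[-1.5005]
Step 5: x=[1.6674] v=[-1.1703]
Step 6: x=[1.4876] v=[-0.5994]
Step 7: x=[1.5160] v=[0.0948]
First v>=0 after going negative at step 7, time=2.1000

Answer: 2.1000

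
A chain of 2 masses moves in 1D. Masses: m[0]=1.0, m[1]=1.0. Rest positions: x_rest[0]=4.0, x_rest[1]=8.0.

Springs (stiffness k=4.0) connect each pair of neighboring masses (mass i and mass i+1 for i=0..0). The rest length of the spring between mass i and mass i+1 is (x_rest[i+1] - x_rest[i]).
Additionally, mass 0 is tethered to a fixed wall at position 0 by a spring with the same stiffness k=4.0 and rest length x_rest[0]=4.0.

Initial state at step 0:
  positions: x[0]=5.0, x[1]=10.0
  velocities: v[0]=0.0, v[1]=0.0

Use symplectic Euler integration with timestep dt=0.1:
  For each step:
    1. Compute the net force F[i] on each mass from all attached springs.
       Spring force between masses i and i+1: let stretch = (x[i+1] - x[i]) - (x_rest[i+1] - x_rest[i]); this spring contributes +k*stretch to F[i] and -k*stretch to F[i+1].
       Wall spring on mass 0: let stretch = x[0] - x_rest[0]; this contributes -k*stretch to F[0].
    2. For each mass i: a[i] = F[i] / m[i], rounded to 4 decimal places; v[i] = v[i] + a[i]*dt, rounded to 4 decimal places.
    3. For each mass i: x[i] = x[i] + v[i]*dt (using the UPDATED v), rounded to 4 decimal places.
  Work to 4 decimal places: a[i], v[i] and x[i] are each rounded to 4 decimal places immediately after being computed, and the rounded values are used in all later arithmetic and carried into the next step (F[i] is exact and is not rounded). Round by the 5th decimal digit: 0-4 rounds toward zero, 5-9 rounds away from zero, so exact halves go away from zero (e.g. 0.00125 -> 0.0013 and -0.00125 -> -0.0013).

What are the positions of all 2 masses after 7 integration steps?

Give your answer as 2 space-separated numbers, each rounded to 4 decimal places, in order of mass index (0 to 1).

Answer: 4.8355 9.0567

Derivation:
Step 0: x=[5.0000 10.0000] v=[0.0000 0.0000]
Step 1: x=[5.0000 9.9600] v=[0.0000 -0.4000]
Step 2: x=[4.9984 9.8816] v=[-0.0160 -0.7840]
Step 3: x=[4.9922 9.7679] v=[-0.0621 -1.1373]
Step 4: x=[4.9773 9.6231] v=[-0.1487 -1.4476]
Step 5: x=[4.9492 9.4525] v=[-0.2813 -1.7059]
Step 6: x=[4.9032 9.2618] v=[-0.4597 -1.9072]
Step 7: x=[4.8355 9.0567] v=[-0.6775 -2.0506]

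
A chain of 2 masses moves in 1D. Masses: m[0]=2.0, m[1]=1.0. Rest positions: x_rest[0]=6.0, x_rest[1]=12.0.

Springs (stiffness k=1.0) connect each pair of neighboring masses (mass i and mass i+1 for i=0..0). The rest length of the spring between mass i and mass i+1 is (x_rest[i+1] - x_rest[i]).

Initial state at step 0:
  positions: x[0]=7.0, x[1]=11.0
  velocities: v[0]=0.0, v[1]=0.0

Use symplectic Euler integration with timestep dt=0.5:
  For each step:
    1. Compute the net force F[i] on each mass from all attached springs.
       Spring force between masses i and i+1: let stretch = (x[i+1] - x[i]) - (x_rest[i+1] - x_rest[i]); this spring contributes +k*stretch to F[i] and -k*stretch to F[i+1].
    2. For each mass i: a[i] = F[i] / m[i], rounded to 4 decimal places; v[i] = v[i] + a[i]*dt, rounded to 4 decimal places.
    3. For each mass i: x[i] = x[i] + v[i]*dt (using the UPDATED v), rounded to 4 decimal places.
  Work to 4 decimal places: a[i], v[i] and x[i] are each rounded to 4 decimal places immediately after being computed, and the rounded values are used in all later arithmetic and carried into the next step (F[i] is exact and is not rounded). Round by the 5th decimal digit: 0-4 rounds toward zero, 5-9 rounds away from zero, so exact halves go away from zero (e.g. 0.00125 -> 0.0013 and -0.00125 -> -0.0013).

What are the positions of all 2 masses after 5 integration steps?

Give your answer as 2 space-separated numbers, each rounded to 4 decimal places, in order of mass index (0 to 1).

Answer: 5.6605 13.6790

Derivation:
Step 0: x=[7.0000 11.0000] v=[0.0000 0.0000]
Step 1: x=[6.7500 11.5000] v=[-0.5000 1.0000]
Step 2: x=[6.3438 12.3125] v=[-0.8125 1.6250]
Step 3: x=[5.9336 13.1329] v=[-0.8204 1.6407]
Step 4: x=[5.6733 13.6535] v=[-0.5206 1.0411]
Step 5: x=[5.6605 13.6790] v=[-0.0256 0.0510]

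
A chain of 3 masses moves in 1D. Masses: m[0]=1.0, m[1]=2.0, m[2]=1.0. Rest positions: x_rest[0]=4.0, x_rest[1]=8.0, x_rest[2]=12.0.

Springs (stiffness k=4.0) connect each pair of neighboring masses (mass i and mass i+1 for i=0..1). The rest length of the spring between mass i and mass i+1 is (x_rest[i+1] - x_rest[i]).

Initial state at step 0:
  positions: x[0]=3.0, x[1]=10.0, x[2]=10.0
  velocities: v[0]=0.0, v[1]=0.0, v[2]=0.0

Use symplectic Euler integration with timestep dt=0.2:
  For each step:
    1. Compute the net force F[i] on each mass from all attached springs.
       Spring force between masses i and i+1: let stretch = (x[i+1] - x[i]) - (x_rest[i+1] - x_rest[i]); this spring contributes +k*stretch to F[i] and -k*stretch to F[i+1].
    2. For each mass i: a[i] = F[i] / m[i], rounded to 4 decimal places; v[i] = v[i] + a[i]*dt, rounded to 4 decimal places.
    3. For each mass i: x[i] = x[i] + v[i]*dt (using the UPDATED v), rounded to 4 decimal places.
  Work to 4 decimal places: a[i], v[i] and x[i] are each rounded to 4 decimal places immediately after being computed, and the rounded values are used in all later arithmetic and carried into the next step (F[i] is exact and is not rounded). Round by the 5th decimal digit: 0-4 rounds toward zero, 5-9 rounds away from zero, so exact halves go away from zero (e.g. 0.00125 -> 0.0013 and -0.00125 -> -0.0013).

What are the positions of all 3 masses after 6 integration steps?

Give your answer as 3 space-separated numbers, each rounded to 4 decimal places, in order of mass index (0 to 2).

Step 0: x=[3.0000 10.0000 10.0000] v=[0.0000 0.0000 0.0000]
Step 1: x=[3.4800 9.4400 10.6400] v=[2.4000 -2.8000 3.2000]
Step 2: x=[4.2736 8.4992 11.7280] v=[3.9680 -4.7040 5.4400]
Step 3: x=[5.1033 7.4787 12.9394] v=[4.1485 -5.1027 6.0570]
Step 4: x=[5.6731 6.7050 13.9171] v=[2.8488 -3.8686 4.8884]
Step 5: x=[5.7680 6.4257 14.3808] v=[0.4743 -1.3965 2.3187]
Step 6: x=[5.3281 6.7302 14.2117] v=[-2.1995 1.5225 -0.8454]

Answer: 5.3281 6.7302 14.2117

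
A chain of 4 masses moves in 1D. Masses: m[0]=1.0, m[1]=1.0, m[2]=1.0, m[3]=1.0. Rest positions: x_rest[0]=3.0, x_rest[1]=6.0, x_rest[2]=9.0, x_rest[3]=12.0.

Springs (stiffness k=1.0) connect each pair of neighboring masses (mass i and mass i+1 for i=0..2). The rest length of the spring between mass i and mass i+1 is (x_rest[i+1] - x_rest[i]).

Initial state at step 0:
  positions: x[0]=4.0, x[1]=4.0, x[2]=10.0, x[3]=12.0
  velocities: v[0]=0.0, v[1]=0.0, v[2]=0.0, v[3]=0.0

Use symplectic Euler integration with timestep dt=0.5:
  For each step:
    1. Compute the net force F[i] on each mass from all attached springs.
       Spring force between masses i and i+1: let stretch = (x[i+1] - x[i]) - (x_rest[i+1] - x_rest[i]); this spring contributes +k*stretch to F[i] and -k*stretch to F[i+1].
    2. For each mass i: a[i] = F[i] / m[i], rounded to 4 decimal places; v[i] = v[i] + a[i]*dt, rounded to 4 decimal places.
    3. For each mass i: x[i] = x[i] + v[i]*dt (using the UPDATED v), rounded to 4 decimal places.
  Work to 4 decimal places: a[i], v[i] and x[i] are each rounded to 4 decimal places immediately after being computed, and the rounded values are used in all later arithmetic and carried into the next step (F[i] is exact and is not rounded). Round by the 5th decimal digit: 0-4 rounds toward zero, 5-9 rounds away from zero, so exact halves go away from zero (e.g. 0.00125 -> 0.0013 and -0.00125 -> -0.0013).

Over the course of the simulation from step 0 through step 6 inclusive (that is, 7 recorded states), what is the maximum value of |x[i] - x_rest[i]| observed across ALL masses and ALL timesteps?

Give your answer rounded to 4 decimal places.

Answer: 2.0313

Derivation:
Step 0: x=[4.0000 4.0000 10.0000 12.0000] v=[0.0000 0.0000 0.0000 0.0000]
Step 1: x=[3.2500 5.5000 9.0000 12.2500] v=[-1.5000 3.0000 -2.0000 0.5000]
Step 2: x=[2.3125 7.3125 7.9375 12.4375] v=[-1.8750 3.6250 -2.1250 0.3750]
Step 3: x=[1.8750 8.0313 7.8438 12.2500] v=[-0.8750 1.4375 -0.1875 -0.3750]
Step 4: x=[2.2266 7.1641 8.8985 11.7110] v=[0.7032 -1.7344 2.1094 -1.0781]
Step 5: x=[3.0626 5.4961 10.2228 11.2188] v=[1.6720 -3.3360 2.6485 -0.9844]
Step 6: x=[3.7570 4.4014 10.6144 11.2276] v=[1.3888 -2.1894 0.7832 0.0176]
Max displacement = 2.0313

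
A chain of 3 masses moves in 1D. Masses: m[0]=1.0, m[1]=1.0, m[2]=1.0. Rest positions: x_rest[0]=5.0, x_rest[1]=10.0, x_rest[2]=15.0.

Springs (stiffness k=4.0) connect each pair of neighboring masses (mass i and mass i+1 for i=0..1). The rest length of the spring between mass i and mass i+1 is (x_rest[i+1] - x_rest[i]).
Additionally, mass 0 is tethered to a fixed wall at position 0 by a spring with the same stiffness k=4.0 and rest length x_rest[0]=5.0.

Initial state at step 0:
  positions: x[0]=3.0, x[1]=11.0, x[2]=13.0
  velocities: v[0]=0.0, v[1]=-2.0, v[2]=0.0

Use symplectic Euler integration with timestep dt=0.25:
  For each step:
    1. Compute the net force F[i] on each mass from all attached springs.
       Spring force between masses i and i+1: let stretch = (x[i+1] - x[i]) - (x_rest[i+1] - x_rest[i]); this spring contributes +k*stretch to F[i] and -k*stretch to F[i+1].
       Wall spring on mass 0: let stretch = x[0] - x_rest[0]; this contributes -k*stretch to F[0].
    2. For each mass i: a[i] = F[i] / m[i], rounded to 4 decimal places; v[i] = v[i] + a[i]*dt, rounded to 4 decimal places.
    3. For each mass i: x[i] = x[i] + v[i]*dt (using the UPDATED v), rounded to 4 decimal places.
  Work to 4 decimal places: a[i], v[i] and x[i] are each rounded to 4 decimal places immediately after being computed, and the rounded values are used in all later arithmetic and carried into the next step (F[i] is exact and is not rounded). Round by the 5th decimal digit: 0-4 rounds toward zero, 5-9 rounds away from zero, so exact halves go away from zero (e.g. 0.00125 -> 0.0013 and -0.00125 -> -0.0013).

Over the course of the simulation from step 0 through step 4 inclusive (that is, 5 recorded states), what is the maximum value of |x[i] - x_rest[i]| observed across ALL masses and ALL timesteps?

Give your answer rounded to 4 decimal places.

Step 0: x=[3.0000 11.0000 13.0000] v=[0.0000 -2.0000 0.0000]
Step 1: x=[4.2500 9.0000 13.7500] v=[5.0000 -8.0000 3.0000]
Step 2: x=[5.6250 7.0000 14.5625] v=[5.5000 -8.0000 3.2500]
Step 3: x=[5.9375 6.5469 14.7344] v=[1.2500 -1.8125 0.6875]
Step 4: x=[4.9180 7.9883 14.1094] v=[-4.0781 5.7656 -2.5000]
Max displacement = 3.4531

Answer: 3.4531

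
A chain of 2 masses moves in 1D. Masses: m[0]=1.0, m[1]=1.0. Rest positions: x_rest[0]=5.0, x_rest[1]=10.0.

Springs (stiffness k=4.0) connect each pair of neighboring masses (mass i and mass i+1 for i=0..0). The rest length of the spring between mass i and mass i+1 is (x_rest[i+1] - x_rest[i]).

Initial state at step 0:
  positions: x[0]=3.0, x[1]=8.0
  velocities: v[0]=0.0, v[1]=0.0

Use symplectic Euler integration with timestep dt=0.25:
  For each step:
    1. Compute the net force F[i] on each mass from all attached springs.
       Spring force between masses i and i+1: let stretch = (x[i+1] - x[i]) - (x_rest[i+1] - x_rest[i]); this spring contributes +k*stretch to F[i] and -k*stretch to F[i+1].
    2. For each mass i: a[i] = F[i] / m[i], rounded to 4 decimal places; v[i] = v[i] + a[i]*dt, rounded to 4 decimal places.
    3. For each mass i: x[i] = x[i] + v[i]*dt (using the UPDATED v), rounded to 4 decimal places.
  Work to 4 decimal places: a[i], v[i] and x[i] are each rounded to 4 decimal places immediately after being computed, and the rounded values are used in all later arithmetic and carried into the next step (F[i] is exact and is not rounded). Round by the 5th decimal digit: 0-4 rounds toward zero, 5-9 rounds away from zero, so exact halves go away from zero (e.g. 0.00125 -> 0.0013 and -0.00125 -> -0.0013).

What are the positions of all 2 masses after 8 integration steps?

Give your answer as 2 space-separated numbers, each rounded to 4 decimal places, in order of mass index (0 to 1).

Answer: 3.0000 8.0000

Derivation:
Step 0: x=[3.0000 8.0000] v=[0.0000 0.0000]
Step 1: x=[3.0000 8.0000] v=[0.0000 0.0000]
Step 2: x=[3.0000 8.0000] v=[0.0000 0.0000]
Step 3: x=[3.0000 8.0000] v=[0.0000 0.0000]
Step 4: x=[3.0000 8.0000] v=[0.0000 0.0000]
Step 5: x=[3.0000 8.0000] v=[0.0000 0.0000]
Step 6: x=[3.0000 8.0000] v=[0.0000 0.0000]
Step 7: x=[3.0000 8.0000] v=[0.0000 0.0000]
Step 8: x=[3.0000 8.0000] v=[0.0000 0.0000]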